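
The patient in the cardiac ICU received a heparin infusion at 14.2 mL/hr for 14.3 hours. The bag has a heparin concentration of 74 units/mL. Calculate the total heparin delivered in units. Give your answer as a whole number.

Drug rate = 14.2 mL/hr × 74 units/mL = 1050.8 units/hr
Total = 1050.8 units/hr × 14.3 hr = 15026.44 units

15026 units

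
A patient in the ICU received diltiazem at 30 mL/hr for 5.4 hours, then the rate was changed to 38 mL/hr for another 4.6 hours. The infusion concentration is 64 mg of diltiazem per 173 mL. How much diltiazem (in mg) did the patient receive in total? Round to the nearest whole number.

125 mg

Concentration = 64 mg ÷ 173 mL = 0.3699422 mg/mL
Stage 1: 30 mL/hr × 5.4 hr = 162 mL → 162 mL × 0.3699422 mg/mL = 59.93064 mg
Stage 2: 38 mL/hr × 4.6 hr = 174.8 mL → 174.8 mL × 0.3699422 mg/mL = 64.6659 mg
Total = 59.93064 + 64.6659 = 124.5965 mg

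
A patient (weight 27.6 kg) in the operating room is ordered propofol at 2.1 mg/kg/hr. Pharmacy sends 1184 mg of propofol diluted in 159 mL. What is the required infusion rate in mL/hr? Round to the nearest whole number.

8 mL/hr

Dose = 2.1 mg/kg/hr × 27.6 kg = 57.96 mg/hr
Concentration = 1184 mg ÷ 159 mL = 7.446541 mg/mL
Rate = 57.96 mg/hr ÷ 7.446541 mg/mL = 7.78348 mL/hr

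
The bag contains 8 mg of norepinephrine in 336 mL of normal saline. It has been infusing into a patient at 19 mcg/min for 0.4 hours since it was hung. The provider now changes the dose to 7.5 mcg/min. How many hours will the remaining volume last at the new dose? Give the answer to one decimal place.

16.8 hours

Initial rate:
19 mcg/min × 60 min/hr = 1140 mcg/hr
Concentration = 8 mg ÷ 336 mL = 0.02380952 mg/mL = 23.80952 mcg/mL
Rate = 1140 mcg/hr ÷ 23.80952 mcg/mL = 47.88 mL/hr
Volume infused so far = 47.88 mL/hr × 0.4 hr = 19.152 mL
Volume remaining = 336 − 19.152 = 316.848 mL
New rate:
7.5 mcg/min × 60 min/hr = 450 mcg/hr
Rate = 450 mcg/hr ÷ 23.80952 mcg/mL = 18.9 mL/hr
Time remaining = 316.848 mL ÷ 18.9 mL/hr = 16.76444 hr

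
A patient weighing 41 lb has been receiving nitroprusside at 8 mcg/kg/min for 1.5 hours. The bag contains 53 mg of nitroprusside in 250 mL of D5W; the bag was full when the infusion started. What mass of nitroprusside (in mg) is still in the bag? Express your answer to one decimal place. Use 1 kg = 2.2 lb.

39.6 mg

Weight = 41 lb ÷ 2.2 lb/kg = 18.63636 kg
Dose = 8 mcg/kg/min × 18.63636 kg = 149.0909 mcg/min
149.0909 mcg/min × 60 min/hr = 8945.455 mcg/hr
Concentration = 53 mg ÷ 250 mL = 0.212 mg/mL = 212 mcg/mL
Rate = 8945.455 mcg/hr ÷ 212 mcg/mL = 42.19554 mL/hr
Volume infused = 42.19554 mL/hr × 1.5 hr = 63.29331 mL
Volume remaining = 250 − 63.29331 = 186.7067 mL
Drug remaining = 186.7067 mL × 212 mcg/mL = 39581.82 mcg = 39.58182 mg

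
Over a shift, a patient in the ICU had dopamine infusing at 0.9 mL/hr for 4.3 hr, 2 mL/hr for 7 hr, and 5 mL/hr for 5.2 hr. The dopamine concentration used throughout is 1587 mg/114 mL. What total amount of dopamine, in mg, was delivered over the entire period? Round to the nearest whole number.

611 mg

Concentration = 1587 mg ÷ 114 mL = 13.92105 mg/mL
Stage 1: 0.9 mL/hr × 4.3 hr = 3.87 mL → 3.87 mL × 13.92105 mg/mL = 53.87447 mg
Stage 2: 2 mL/hr × 7 hr = 14 mL → 14 mL × 13.92105 mg/mL = 194.8947 mg
Stage 3: 5 mL/hr × 5.2 hr = 26 mL → 26 mL × 13.92105 mg/mL = 361.9474 mg
Total = 53.87447 + 194.8947 + 361.9474 = 610.7166 mg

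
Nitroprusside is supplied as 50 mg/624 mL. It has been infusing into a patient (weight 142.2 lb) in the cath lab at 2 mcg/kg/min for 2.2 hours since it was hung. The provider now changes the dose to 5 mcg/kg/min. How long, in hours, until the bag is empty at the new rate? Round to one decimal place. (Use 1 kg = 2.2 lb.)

Initial rate:
Weight = 142.2 lb ÷ 2.2 lb/kg = 64.63636 kg
Dose = 2 mcg/kg/min × 64.63636 kg = 129.2727 mcg/min
129.2727 mcg/min × 60 min/hr = 7756.364 mcg/hr
Concentration = 50 mg ÷ 624 mL = 0.08012821 mg/mL = 80.12821 mcg/mL
Rate = 7756.364 mcg/hr ÷ 80.12821 mcg/mL = 96.79942 mL/hr
Volume infused so far = 96.79942 mL/hr × 2.2 hr = 212.9587 mL
Volume remaining = 624 − 212.9587 = 411.0413 mL
New rate:
Dose = 5 mcg/kg/min × 64.63636 kg = 323.1818 mcg/min
323.1818 mcg/min × 60 min/hr = 19390.91 mcg/hr
Rate = 19390.91 mcg/hr ÷ 80.12821 mcg/mL = 241.9985 mL/hr
Time remaining = 411.0413 mL ÷ 241.9985 mL/hr = 1.698528 hr

1.7 hours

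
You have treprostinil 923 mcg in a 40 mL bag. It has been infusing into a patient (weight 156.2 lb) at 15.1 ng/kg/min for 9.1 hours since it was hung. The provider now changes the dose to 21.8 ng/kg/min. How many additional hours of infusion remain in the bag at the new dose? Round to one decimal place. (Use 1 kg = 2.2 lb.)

Initial rate:
Weight = 156.2 lb ÷ 2.2 lb/kg = 71 kg
Dose = 15.1 ng/kg/min × 71 kg = 1072.1 ng/min
1072.1 ng/min × 60 min/hr = 64326 ng/hr
Concentration = 923 mcg ÷ 40 mL = 23.075 mcg/mL = 23075 ng/mL
Rate = 64326 ng/hr ÷ 23075 ng/mL = 2.787692 mL/hr
Volume infused so far = 2.787692 mL/hr × 9.1 hr = 25.368 mL
Volume remaining = 40 − 25.368 = 14.632 mL
New rate:
Dose = 21.8 ng/kg/min × 71 kg = 1547.8 ng/min
1547.8 ng/min × 60 min/hr = 92868 ng/hr
Rate = 92868 ng/hr ÷ 23075 ng/mL = 4.024615 mL/hr
Time remaining = 14.632 mL ÷ 4.024615 mL/hr = 3.635627 hr

3.6 hours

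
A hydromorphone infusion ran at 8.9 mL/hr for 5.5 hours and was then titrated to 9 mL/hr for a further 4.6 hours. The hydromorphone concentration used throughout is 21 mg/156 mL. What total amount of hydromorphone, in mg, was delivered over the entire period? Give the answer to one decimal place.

12.2 mg

Concentration = 21 mg ÷ 156 mL = 0.1346154 mg/mL
Stage 1: 8.9 mL/hr × 5.5 hr = 48.95 mL → 48.95 mL × 0.1346154 mg/mL = 6.589423 mg
Stage 2: 9 mL/hr × 4.6 hr = 41.4 mL → 41.4 mL × 0.1346154 mg/mL = 5.573077 mg
Total = 6.589423 + 5.573077 = 12.1625 mg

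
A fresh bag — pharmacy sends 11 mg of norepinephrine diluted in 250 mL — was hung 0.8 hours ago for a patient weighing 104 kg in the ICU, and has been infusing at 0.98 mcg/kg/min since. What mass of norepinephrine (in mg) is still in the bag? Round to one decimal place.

6.1 mg

Dose = 0.98 mcg/kg/min × 104 kg = 101.92 mcg/min
101.92 mcg/min × 60 min/hr = 6115.2 mcg/hr
Concentration = 11 mg ÷ 250 mL = 0.044 mg/mL = 44 mcg/mL
Rate = 6115.2 mcg/hr ÷ 44 mcg/mL = 138.9818 mL/hr
Volume infused = 138.9818 mL/hr × 0.8 hr = 111.1855 mL
Volume remaining = 250 − 111.1855 = 138.8145 mL
Drug remaining = 138.8145 mL × 44 mcg/mL = 6107.84 mcg = 6.10784 mg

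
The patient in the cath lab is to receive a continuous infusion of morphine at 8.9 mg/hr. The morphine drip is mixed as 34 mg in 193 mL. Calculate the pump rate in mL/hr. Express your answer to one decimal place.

Concentration = 34 mg ÷ 193 mL = 0.1761658 mg/mL
Rate = 8.9 mg/hr ÷ 0.1761658 mg/mL = 50.52059 mL/hr

50.5 mL/hr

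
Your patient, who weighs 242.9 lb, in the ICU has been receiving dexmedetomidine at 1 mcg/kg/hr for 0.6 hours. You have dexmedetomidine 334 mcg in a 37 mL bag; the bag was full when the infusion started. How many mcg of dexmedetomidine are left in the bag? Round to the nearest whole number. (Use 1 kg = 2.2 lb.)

Weight = 242.9 lb ÷ 2.2 lb/kg = 110.4091 kg
Dose = 1 mcg/kg/hr × 110.4091 kg = 110.4091 mcg/hr
Concentration = 334 mcg ÷ 37 mL = 9.027027 mcg/mL
Rate = 110.4091 mcg/hr ÷ 9.027027 mcg/mL = 12.23095 mL/hr
Volume infused = 12.23095 mL/hr × 0.6 hr = 7.338568 mL
Volume remaining = 37 − 7.338568 = 29.66143 mL
Drug remaining = 29.66143 mL × 9.027027 mcg/mL = 267.7545 mcg

268 mcg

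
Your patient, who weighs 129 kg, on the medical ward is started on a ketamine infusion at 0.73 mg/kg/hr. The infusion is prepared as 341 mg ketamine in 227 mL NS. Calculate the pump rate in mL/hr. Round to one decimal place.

Dose = 0.73 mg/kg/hr × 129 kg = 94.17 mg/hr
Concentration = 341 mg ÷ 227 mL = 1.502203 mg/mL
Rate = 94.17 mg/hr ÷ 1.502203 mg/mL = 62.68795 mL/hr

62.7 mL/hr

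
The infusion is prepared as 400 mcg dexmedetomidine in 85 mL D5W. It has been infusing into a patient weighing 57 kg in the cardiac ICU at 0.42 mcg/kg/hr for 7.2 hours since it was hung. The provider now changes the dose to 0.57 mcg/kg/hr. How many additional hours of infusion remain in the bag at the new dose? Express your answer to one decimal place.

7.0 hours

Initial rate:
Dose = 0.42 mcg/kg/hr × 57 kg = 23.94 mcg/hr
Concentration = 400 mcg ÷ 85 mL = 4.705882 mcg/mL
Rate = 23.94 mcg/hr ÷ 4.705882 mcg/mL = 5.08725 mL/hr
Volume infused so far = 5.08725 mL/hr × 7.2 hr = 36.6282 mL
Volume remaining = 85 − 36.6282 = 48.3718 mL
New rate:
Dose = 0.57 mcg/kg/hr × 57 kg = 32.49 mcg/hr
Rate = 32.49 mcg/hr ÷ 4.705882 mcg/mL = 6.904125 mL/hr
Time remaining = 48.3718 mL ÷ 6.904125 mL/hr = 7.006217 hr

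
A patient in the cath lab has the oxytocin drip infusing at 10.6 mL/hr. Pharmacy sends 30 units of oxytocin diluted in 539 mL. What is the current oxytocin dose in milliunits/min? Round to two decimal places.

9.83 milliunits/min

Concentration = 30 units ÷ 539 mL = 0.05565863 units/mL = 55.65863 milliunits/mL
Drug rate = 10.6 mL/hr × 55.65863 milliunits/mL = 589.9814 milliunits/hr
589.9814 milliunits/hr ÷ 60 min/hr = 9.833024 milliunits/min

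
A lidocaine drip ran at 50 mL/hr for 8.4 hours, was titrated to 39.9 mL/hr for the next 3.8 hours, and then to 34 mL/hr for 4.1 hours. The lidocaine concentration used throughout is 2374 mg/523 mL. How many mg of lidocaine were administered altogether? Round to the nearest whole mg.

Concentration = 2374 mg ÷ 523 mL = 4.539197 mg/mL
Stage 1: 50 mL/hr × 8.4 hr = 420 mL → 420 mL × 4.539197 mg/mL = 1906.463 mg
Stage 2: 39.9 mL/hr × 3.8 hr = 151.62 mL → 151.62 mL × 4.539197 mg/mL = 688.233 mg
Stage 3: 34 mL/hr × 4.1 hr = 139.4 mL → 139.4 mL × 4.539197 mg/mL = 632.7641 mg
Total = 1906.463 + 688.233 + 632.7641 = 3227.46 mg

3227 mg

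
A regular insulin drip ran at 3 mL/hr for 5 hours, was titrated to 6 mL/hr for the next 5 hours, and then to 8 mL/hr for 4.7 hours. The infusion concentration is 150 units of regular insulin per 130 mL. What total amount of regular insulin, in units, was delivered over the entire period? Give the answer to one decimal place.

95.3 units

Concentration = 150 units ÷ 130 mL = 1.153846 units/mL
Stage 1: 3 mL/hr × 5 hr = 15 mL → 15 mL × 1.153846 units/mL = 17.30769 units
Stage 2: 6 mL/hr × 5 hr = 30 mL → 30 mL × 1.153846 units/mL = 34.61538 units
Stage 3: 8 mL/hr × 4.7 hr = 37.6 mL → 37.6 mL × 1.153846 units/mL = 43.38462 units
Total = 17.30769 + 34.61538 + 43.38462 = 95.30769 units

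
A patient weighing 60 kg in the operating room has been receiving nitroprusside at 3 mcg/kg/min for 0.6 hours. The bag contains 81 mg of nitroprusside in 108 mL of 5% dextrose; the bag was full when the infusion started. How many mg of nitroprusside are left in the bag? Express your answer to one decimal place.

Dose = 3 mcg/kg/min × 60 kg = 180 mcg/min
180 mcg/min × 60 min/hr = 10800 mcg/hr
Concentration = 81 mg ÷ 108 mL = 0.75 mg/mL = 750 mcg/mL
Rate = 10800 mcg/hr ÷ 750 mcg/mL = 14.4 mL/hr
Volume infused = 14.4 mL/hr × 0.6 hr = 8.64 mL
Volume remaining = 108 − 8.64 = 99.36 mL
Drug remaining = 99.36 mL × 750 mcg/mL = 74520 mcg = 74.52 mg

74.5 mg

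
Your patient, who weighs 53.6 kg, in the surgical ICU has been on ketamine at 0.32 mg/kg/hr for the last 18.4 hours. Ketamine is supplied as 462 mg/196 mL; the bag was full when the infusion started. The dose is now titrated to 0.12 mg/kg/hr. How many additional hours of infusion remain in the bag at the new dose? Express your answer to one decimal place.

22.8 hours

Initial rate:
Dose = 0.32 mg/kg/hr × 53.6 kg = 17.152 mg/hr
Concentration = 462 mg ÷ 196 mL = 2.357143 mg/mL
Rate = 17.152 mg/hr ÷ 2.357143 mg/mL = 7.276606 mL/hr
Volume infused so far = 7.276606 mL/hr × 18.4 hr = 133.8896 mL
Volume remaining = 196 − 133.8896 = 62.11045 mL
New rate:
Dose = 0.12 mg/kg/hr × 53.6 kg = 6.432 mg/hr
Rate = 6.432 mg/hr ÷ 2.357143 mg/mL = 2.728727 mL/hr
Time remaining = 62.11045 mL ÷ 2.728727 mL/hr = 22.76169 hr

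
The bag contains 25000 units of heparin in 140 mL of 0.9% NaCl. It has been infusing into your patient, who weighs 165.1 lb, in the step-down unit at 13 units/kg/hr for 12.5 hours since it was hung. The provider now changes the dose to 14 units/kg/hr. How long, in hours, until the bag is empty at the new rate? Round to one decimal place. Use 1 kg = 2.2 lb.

12.2 hours

Initial rate:
Weight = 165.1 lb ÷ 2.2 lb/kg = 75.04545 kg
Dose = 13 units/kg/hr × 75.04545 kg = 975.5909 units/hr
Concentration = 25000 units ÷ 140 mL = 178.5714 units/mL
Rate = 975.5909 units/hr ÷ 178.5714 units/mL = 5.463309 mL/hr
Volume infused so far = 5.463309 mL/hr × 12.5 hr = 68.29136 mL
Volume remaining = 140 − 68.29136 = 71.70864 mL
New rate:
Dose = 14 units/kg/hr × 75.04545 kg = 1050.636 units/hr
Rate = 1050.636 units/hr ÷ 178.5714 units/mL = 5.883564 mL/hr
Time remaining = 71.70864 mL ÷ 5.883564 mL/hr = 12.18796 hr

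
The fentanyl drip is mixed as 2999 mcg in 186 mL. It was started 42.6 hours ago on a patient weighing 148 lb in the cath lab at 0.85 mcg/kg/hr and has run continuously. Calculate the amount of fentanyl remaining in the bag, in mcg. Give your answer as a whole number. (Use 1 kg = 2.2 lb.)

Weight = 148 lb ÷ 2.2 lb/kg = 67.27273 kg
Dose = 0.85 mcg/kg/hr × 67.27273 kg = 57.18182 mcg/hr
Concentration = 2999 mcg ÷ 186 mL = 16.12366 mcg/mL
Rate = 57.18182 mcg/hr ÷ 16.12366 mcg/mL = 3.546455 mL/hr
Volume infused = 3.546455 mL/hr × 42.6 hr = 151.079 mL
Volume remaining = 186 − 151.079 = 34.92102 mL
Drug remaining = 34.92102 mL × 16.12366 mcg/mL = 563.0545 mcg

563 mcg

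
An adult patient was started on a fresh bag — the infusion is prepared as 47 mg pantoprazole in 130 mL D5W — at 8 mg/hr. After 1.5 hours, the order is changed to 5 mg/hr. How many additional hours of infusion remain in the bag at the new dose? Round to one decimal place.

7.0 hours

Initial rate:
Concentration = 47 mg ÷ 130 mL = 0.3615385 mg/mL
Rate = 8 mg/hr ÷ 0.3615385 mg/mL = 22.12766 mL/hr
Volume infused so far = 22.12766 mL/hr × 1.5 hr = 33.19149 mL
Volume remaining = 130 − 33.19149 = 96.80851 mL
New rate:
Rate = 5 mg/hr ÷ 0.3615385 mg/mL = 13.82979 mL/hr
Time remaining = 96.80851 mL ÷ 13.82979 mL/hr = 7 hr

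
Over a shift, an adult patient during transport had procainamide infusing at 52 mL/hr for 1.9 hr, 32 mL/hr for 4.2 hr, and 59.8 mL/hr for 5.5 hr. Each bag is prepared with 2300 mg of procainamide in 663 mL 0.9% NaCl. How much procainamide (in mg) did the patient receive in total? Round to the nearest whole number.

Concentration = 2300 mg ÷ 663 mL = 3.46908 mg/mL
Stage 1: 52 mL/hr × 1.9 hr = 98.8 mL → 98.8 mL × 3.46908 mg/mL = 342.7451 mg
Stage 2: 32 mL/hr × 4.2 hr = 134.4 mL → 134.4 mL × 3.46908 mg/mL = 466.2443 mg
Stage 3: 59.8 mL/hr × 5.5 hr = 328.9 mL → 328.9 mL × 3.46908 mg/mL = 1140.98 mg
Total = 342.7451 + 466.2443 + 1140.98 = 1949.97 mg

1950 mg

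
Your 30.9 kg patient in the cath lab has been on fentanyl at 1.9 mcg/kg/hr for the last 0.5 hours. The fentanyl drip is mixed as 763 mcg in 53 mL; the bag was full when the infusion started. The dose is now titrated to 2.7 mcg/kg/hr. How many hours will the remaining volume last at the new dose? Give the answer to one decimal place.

8.8 hours

Initial rate:
Dose = 1.9 mcg/kg/hr × 30.9 kg = 58.71 mcg/hr
Concentration = 763 mcg ÷ 53 mL = 14.39623 mcg/mL
Rate = 58.71 mcg/hr ÷ 14.39623 mcg/mL = 4.078152 mL/hr
Volume infused so far = 4.078152 mL/hr × 0.5 hr = 2.039076 mL
Volume remaining = 53 − 2.039076 = 50.96092 mL
New rate:
Dose = 2.7 mcg/kg/hr × 30.9 kg = 83.43 mcg/hr
Rate = 83.43 mcg/hr ÷ 14.39623 mcg/mL = 5.795269 mL/hr
Time remaining = 50.96092 mL ÷ 5.795269 mL/hr = 8.793539 hr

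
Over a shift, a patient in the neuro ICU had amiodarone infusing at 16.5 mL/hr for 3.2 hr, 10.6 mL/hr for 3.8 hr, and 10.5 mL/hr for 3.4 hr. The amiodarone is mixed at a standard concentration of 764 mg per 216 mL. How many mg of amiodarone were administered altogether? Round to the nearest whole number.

Concentration = 764 mg ÷ 216 mL = 3.537037 mg/mL
Stage 1: 16.5 mL/hr × 3.2 hr = 52.8 mL → 52.8 mL × 3.537037 mg/mL = 186.7556 mg
Stage 2: 10.6 mL/hr × 3.8 hr = 40.28 mL → 40.28 mL × 3.537037 mg/mL = 142.4719 mg
Stage 3: 10.5 mL/hr × 3.4 hr = 35.7 mL → 35.7 mL × 3.537037 mg/mL = 126.2722 mg
Total = 186.7556 + 142.4719 + 126.2722 = 455.4996 mg

455 mg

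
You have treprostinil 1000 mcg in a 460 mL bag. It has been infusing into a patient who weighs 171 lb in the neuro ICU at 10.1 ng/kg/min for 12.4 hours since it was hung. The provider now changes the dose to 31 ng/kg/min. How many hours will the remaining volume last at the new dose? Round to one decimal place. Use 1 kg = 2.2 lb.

2.9 hours

Initial rate:
Weight = 171 lb ÷ 2.2 lb/kg = 77.72727 kg
Dose = 10.1 ng/kg/min × 77.72727 kg = 785.0455 ng/min
785.0455 ng/min × 60 min/hr = 47102.73 ng/hr
Concentration = 1000 mcg ÷ 460 mL = 2.173913 mcg/mL = 2173.913 ng/mL
Rate = 47102.73 ng/hr ÷ 2173.913 ng/mL = 21.66725 mL/hr
Volume infused so far = 21.66725 mL/hr × 12.4 hr = 268.674 mL
Volume remaining = 460 − 268.674 = 191.326 mL
New rate:
Dose = 31 ng/kg/min × 77.72727 kg = 2409.545 ng/min
2409.545 ng/min × 60 min/hr = 144572.7 ng/hr
Rate = 144572.7 ng/hr ÷ 2173.913 ng/mL = 66.50345 mL/hr
Time remaining = 191.326 mL ÷ 66.50345 mL/hr = 2.876934 hr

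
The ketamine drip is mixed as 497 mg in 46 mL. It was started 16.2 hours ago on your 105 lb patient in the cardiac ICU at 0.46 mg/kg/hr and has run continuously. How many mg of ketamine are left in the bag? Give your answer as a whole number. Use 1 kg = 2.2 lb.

Weight = 105 lb ÷ 2.2 lb/kg = 47.72727 kg
Dose = 0.46 mg/kg/hr × 47.72727 kg = 21.95455 mg/hr
Concentration = 497 mg ÷ 46 mL = 10.80435 mg/mL
Rate = 21.95455 mg/hr ÷ 10.80435 mg/mL = 2.03201 mL/hr
Volume infused = 2.03201 mL/hr × 16.2 hr = 32.91857 mL
Volume remaining = 46 − 32.91857 = 13.08143 mL
Drug remaining = 13.08143 mL × 10.80435 mg/mL = 141.3364 mg

141 mg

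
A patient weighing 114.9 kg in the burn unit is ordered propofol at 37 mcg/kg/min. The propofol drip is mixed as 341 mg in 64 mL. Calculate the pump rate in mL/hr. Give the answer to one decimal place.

47.9 mL/hr

Dose = 37 mcg/kg/min × 114.9 kg = 4251.3 mcg/min
4251.3 mcg/min × 60 min/hr = 255078 mcg/hr
Concentration = 341 mg ÷ 64 mL = 5.328125 mg/mL = 5328.125 mcg/mL
Rate = 255078 mcg/hr ÷ 5328.125 mcg/mL = 47.87388 mL/hr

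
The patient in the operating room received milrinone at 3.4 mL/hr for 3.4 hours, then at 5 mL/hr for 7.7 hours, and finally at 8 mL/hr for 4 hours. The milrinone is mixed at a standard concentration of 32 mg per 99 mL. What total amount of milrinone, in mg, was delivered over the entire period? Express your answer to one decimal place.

26.5 mg

Concentration = 32 mg ÷ 99 mL = 0.3232323 mg/mL
Stage 1: 3.4 mL/hr × 3.4 hr = 11.56 mL → 11.56 mL × 0.3232323 mg/mL = 3.736566 mg
Stage 2: 5 mL/hr × 7.7 hr = 38.5 mL → 38.5 mL × 0.3232323 mg/mL = 12.44444 mg
Stage 3: 8 mL/hr × 4 hr = 32 mL → 32 mL × 0.3232323 mg/mL = 10.34343 mg
Total = 3.736566 + 12.44444 + 10.34343 = 26.52444 mg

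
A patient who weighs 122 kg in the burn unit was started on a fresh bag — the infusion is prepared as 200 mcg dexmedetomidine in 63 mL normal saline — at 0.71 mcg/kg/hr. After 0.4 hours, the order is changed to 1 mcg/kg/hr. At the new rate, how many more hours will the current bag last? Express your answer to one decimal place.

Initial rate:
Dose = 0.71 mcg/kg/hr × 122 kg = 86.62 mcg/hr
Concentration = 200 mcg ÷ 63 mL = 3.174603 mcg/mL
Rate = 86.62 mcg/hr ÷ 3.174603 mcg/mL = 27.2853 mL/hr
Volume infused so far = 27.2853 mL/hr × 0.4 hr = 10.91412 mL
Volume remaining = 63 − 10.91412 = 52.08588 mL
New rate:
Dose = 1 mcg/kg/hr × 122 kg = 122 mcg/hr
Rate = 122 mcg/hr ÷ 3.174603 mcg/mL = 38.43 mL/hr
Time remaining = 52.08588 mL ÷ 38.43 mL/hr = 1.355344 hr

1.4 hours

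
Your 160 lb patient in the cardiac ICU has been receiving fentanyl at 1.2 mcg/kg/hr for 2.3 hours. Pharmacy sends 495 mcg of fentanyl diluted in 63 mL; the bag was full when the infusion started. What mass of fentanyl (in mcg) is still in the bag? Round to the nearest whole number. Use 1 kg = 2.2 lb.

294 mcg

Weight = 160 lb ÷ 2.2 lb/kg = 72.72727 kg
Dose = 1.2 mcg/kg/hr × 72.72727 kg = 87.27273 mcg/hr
Concentration = 495 mcg ÷ 63 mL = 7.857143 mcg/mL
Rate = 87.27273 mcg/hr ÷ 7.857143 mcg/mL = 11.10744 mL/hr
Volume infused = 11.10744 mL/hr × 2.3 hr = 25.54711 mL
Volume remaining = 63 − 25.54711 = 37.45289 mL
Drug remaining = 37.45289 mL × 7.857143 mcg/mL = 294.2727 mcg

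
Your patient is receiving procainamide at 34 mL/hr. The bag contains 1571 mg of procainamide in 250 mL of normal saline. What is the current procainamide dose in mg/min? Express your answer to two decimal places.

3.56 mg/min

Concentration = 1571 mg ÷ 250 mL = 6.284 mg/mL
Drug rate = 34 mL/hr × 6.284 mg/mL = 213.656 mg/hr
213.656 mg/hr ÷ 60 min/hr = 3.560933 mg/min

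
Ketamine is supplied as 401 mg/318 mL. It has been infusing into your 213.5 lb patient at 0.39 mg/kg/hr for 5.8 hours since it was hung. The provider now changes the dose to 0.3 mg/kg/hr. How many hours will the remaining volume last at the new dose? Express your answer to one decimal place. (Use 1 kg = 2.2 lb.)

Initial rate:
Weight = 213.5 lb ÷ 2.2 lb/kg = 97.04545 kg
Dose = 0.39 mg/kg/hr × 97.04545 kg = 37.84773 mg/hr
Concentration = 401 mg ÷ 318 mL = 1.261006 mg/mL
Rate = 37.84773 mg/hr ÷ 1.261006 mg/mL = 30.01391 mL/hr
Volume infused so far = 30.01391 mL/hr × 5.8 hr = 174.0807 mL
Volume remaining = 318 − 174.0807 = 143.9193 mL
New rate:
Dose = 0.3 mg/kg/hr × 97.04545 kg = 29.11364 mg/hr
Rate = 29.11364 mg/hr ÷ 1.261006 mg/mL = 23.08762 mL/hr
Time remaining = 143.9193 mL ÷ 23.08762 mL/hr = 6.233614 hr

6.2 hours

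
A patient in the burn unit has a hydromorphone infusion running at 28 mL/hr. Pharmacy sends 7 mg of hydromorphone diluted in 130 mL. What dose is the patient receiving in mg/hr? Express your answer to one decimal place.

Concentration = 7 mg ÷ 130 mL = 0.05384615 mg/mL
Drug rate = 28 mL/hr × 0.05384615 mg/mL = 1.507692 mg/hr

1.5 mg/hr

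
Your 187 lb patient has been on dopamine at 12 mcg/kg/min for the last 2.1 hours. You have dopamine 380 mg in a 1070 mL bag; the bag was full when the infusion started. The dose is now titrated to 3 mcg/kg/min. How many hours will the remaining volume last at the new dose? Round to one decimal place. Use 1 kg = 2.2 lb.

Initial rate:
Weight = 187 lb ÷ 2.2 lb/kg = 85 kg
Dose = 12 mcg/kg/min × 85 kg = 1020 mcg/min
1020 mcg/min × 60 min/hr = 61200 mcg/hr
Concentration = 380 mg ÷ 1070 mL = 0.3551402 mg/mL = 355.1402 mcg/mL
Rate = 61200 mcg/hr ÷ 355.1402 mcg/mL = 172.3263 mL/hr
Volume infused so far = 172.3263 mL/hr × 2.1 hr = 361.8853 mL
Volume remaining = 1070 − 361.8853 = 708.1147 mL
New rate:
Dose = 3 mcg/kg/min × 85 kg = 255 mcg/min
255 mcg/min × 60 min/hr = 15300 mcg/hr
Rate = 15300 mcg/hr ÷ 355.1402 mcg/mL = 43.08158 mL/hr
Time remaining = 708.1147 mL ÷ 43.08158 mL/hr = 16.4366 hr

16.4 hours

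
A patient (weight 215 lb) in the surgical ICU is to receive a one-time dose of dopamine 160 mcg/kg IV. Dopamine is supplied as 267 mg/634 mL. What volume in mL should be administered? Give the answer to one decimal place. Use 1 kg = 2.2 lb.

37.1 mL

Weight = 215 lb ÷ 2.2 lb/kg = 97.72727 kg
Dose = 160 mcg/kg × 97.72727 kg = 15636.36 mcg
Concentration = 267 mg ÷ 634 mL = 0.4211356 mg/mL = 421.1356 mcg/mL
Volume = 15636.36 mcg ÷ 421.1356 mcg/mL = 37.12904 mL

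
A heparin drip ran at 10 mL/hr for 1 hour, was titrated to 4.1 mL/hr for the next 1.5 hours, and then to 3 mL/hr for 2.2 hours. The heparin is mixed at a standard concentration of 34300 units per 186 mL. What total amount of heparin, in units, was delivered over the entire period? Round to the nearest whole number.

4195 units

Concentration = 34300 units ÷ 186 mL = 184.4086 units/mL
Stage 1: 10 mL/hr × 1 hr = 10 mL → 10 mL × 184.4086 units/mL = 1844.086 units
Stage 2: 4.1 mL/hr × 1.5 hr = 6.15 mL → 6.15 mL × 184.4086 units/mL = 1134.113 units
Stage 3: 3 mL/hr × 2.2 hr = 6.6 mL → 6.6 mL × 184.4086 units/mL = 1217.097 units
Total = 1844.086 + 1134.113 + 1217.097 = 4195.296 units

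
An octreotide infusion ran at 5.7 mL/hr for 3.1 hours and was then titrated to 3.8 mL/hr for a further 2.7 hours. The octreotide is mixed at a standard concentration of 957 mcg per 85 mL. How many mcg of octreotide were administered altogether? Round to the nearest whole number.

Concentration = 957 mcg ÷ 85 mL = 11.25882 mcg/mL
Stage 1: 5.7 mL/hr × 3.1 hr = 17.67 mL → 17.67 mL × 11.25882 mcg/mL = 198.9434 mcg
Stage 2: 3.8 mL/hr × 2.7 hr = 10.26 mL → 10.26 mL × 11.25882 mcg/mL = 115.5155 mcg
Total = 198.9434 + 115.5155 = 314.4589 mcg

314 mcg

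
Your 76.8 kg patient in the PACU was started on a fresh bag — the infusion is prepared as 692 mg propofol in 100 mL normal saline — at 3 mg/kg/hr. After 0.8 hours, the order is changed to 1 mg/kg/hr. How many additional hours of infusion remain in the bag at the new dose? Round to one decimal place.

Initial rate:
Dose = 3 mg/kg/hr × 76.8 kg = 230.4 mg/hr
Concentration = 692 mg ÷ 100 mL = 6.92 mg/mL
Rate = 230.4 mg/hr ÷ 6.92 mg/mL = 33.2948 mL/hr
Volume infused so far = 33.2948 mL/hr × 0.8 hr = 26.63584 mL
Volume remaining = 100 − 26.63584 = 73.36416 mL
New rate:
Dose = 1 mg/kg/hr × 76.8 kg = 76.8 mg/hr
Rate = 76.8 mg/hr ÷ 6.92 mg/mL = 11.09827 mL/hr
Time remaining = 73.36416 mL ÷ 11.09827 mL/hr = 6.610417 hr

6.6 hours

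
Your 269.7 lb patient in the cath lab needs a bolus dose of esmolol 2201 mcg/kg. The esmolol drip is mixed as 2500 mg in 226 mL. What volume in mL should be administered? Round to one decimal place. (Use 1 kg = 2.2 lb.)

24.4 mL

Weight = 269.7 lb ÷ 2.2 lb/kg = 122.5909 kg
Dose = 2201 mcg/kg × 122.5909 kg = 269822.6 mcg
Concentration = 2500 mg ÷ 226 mL = 11.06195 mg/mL = 11061.95 mcg/mL
Volume = 269822.6 mcg ÷ 11061.95 mcg/mL = 24.39196 mL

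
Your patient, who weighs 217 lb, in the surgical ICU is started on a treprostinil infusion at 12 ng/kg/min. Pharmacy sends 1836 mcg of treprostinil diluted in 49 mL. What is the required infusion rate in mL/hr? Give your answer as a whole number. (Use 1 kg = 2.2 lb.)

Weight = 217 lb ÷ 2.2 lb/kg = 98.63636 kg
Dose = 12 ng/kg/min × 98.63636 kg = 1183.636 ng/min
1183.636 ng/min × 60 min/hr = 71018.18 ng/hr
Concentration = 1836 mcg ÷ 49 mL = 37.46939 mcg/mL = 37469.39 ng/mL
Rate = 71018.18 ng/hr ÷ 37469.39 ng/mL = 1.895365 mL/hr

2 mL/hr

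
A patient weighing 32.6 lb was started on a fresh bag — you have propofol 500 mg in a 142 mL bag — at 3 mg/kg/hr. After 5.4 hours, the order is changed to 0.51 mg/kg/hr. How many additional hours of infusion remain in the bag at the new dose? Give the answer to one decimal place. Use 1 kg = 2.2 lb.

Initial rate:
Weight = 32.6 lb ÷ 2.2 lb/kg = 14.81818 kg
Dose = 3 mg/kg/hr × 14.81818 kg = 44.45455 mg/hr
Concentration = 500 mg ÷ 142 mL = 3.521127 mg/mL
Rate = 44.45455 mg/hr ÷ 3.521127 mg/mL = 12.62509 mL/hr
Volume infused so far = 12.62509 mL/hr × 5.4 hr = 68.17549 mL
Volume remaining = 142 − 68.17549 = 73.82451 mL
New rate:
Dose = 0.51 mg/kg/hr × 14.81818 kg = 7.557273 mg/hr
Rate = 7.557273 mg/hr ÷ 3.521127 mg/mL = 2.146265 mL/hr
Time remaining = 73.82451 mL ÷ 2.146265 mL/hr = 34.39673 hr

34.4 hours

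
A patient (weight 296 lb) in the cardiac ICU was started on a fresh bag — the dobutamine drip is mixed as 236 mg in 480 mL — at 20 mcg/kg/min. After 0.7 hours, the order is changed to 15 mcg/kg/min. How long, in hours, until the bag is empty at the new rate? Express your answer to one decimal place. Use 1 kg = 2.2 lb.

1.0 hours

Initial rate:
Weight = 296 lb ÷ 2.2 lb/kg = 134.5455 kg
Dose = 20 mcg/kg/min × 134.5455 kg = 2690.909 mcg/min
2690.909 mcg/min × 60 min/hr = 161454.5 mcg/hr
Concentration = 236 mg ÷ 480 mL = 0.4916667 mg/mL = 491.6667 mcg/mL
Rate = 161454.5 mcg/hr ÷ 491.6667 mcg/mL = 328.3821 mL/hr
Volume infused so far = 328.3821 mL/hr × 0.7 hr = 229.8675 mL
Volume remaining = 480 − 229.8675 = 250.1325 mL
New rate:
Dose = 15 mcg/kg/min × 134.5455 kg = 2018.182 mcg/min
2018.182 mcg/min × 60 min/hr = 121090.9 mcg/hr
Rate = 121090.9 mcg/hr ÷ 491.6667 mcg/mL = 246.2866 mL/hr
Time remaining = 250.1325 mL ÷ 246.2866 mL/hr = 1.015616 hr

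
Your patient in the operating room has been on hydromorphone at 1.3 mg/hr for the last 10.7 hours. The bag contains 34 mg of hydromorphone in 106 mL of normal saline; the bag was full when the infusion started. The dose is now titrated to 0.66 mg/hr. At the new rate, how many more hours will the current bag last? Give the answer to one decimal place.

30.4 hours

Initial rate:
Concentration = 34 mg ÷ 106 mL = 0.3207547 mg/mL
Rate = 1.3 mg/hr ÷ 0.3207547 mg/mL = 4.052941 mL/hr
Volume infused so far = 4.052941 mL/hr × 10.7 hr = 43.36647 mL
Volume remaining = 106 − 43.36647 = 62.63353 mL
New rate:
Rate = 0.66 mg/hr ÷ 0.3207547 mg/mL = 2.057647 mL/hr
Time remaining = 62.63353 mL ÷ 2.057647 mL/hr = 30.43939 hr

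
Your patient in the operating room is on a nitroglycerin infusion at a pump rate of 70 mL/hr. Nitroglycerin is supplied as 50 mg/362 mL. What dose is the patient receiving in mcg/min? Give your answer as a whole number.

Concentration = 50 mg ÷ 362 mL = 0.1381215 mg/mL = 138.1215 mcg/mL
Drug rate = 70 mL/hr × 138.1215 mcg/mL = 9668.508 mcg/hr
9668.508 mcg/hr ÷ 60 min/hr = 161.1418 mcg/min

161 mcg/min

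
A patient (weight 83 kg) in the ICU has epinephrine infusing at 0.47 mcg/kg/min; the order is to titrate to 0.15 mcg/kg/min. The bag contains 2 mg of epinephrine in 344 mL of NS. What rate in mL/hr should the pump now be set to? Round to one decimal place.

Dose = 0.15 mcg/kg/min × 83 kg = 12.45 mcg/min
12.45 mcg/min × 60 min/hr = 747 mcg/hr
Concentration = 2 mg ÷ 344 mL = 0.005813953 mg/mL = 5.813953 mcg/mL
Rate = 747 mcg/hr ÷ 5.813953 mcg/mL = 128.484 mL/hr

128.5 mL/hr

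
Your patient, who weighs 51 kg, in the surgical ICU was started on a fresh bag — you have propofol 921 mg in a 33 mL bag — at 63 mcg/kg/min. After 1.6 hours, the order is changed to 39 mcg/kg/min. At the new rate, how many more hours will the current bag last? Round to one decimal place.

Initial rate:
Dose = 63 mcg/kg/min × 51 kg = 3213 mcg/min
3213 mcg/min × 60 min/hr = 192780 mcg/hr
Concentration = 921 mg ÷ 33 mL = 27.90909 mg/mL = 27909.09 mcg/mL
Rate = 192780 mcg/hr ÷ 27909.09 mcg/mL = 6.907427 mL/hr
Volume infused so far = 6.907427 mL/hr × 1.6 hr = 11.05188 mL
Volume remaining = 33 − 11.05188 = 21.94812 mL
New rate:
Dose = 39 mcg/kg/min × 51 kg = 1989 mcg/min
1989 mcg/min × 60 min/hr = 119340 mcg/hr
Rate = 119340 mcg/hr ÷ 27909.09 mcg/mL = 4.276026 mL/hr
Time remaining = 21.94812 mL ÷ 4.276026 mL/hr = 5.132831 hr

5.1 hours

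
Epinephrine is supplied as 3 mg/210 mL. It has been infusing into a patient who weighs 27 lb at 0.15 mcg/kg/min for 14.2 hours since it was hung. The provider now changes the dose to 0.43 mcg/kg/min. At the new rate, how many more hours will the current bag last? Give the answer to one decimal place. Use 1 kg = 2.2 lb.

4.5 hours

Initial rate:
Weight = 27 lb ÷ 2.2 lb/kg = 12.27273 kg
Dose = 0.15 mcg/kg/min × 12.27273 kg = 1.840909 mcg/min
1.840909 mcg/min × 60 min/hr = 110.4545 mcg/hr
Concentration = 3 mg ÷ 210 mL = 0.01428571 mg/mL = 14.28571 mcg/mL
Rate = 110.4545 mcg/hr ÷ 14.28571 mcg/mL = 7.731818 mL/hr
Volume infused so far = 7.731818 mL/hr × 14.2 hr = 109.7918 mL
Volume remaining = 210 − 109.7918 = 100.2082 mL
New rate:
Dose = 0.43 mcg/kg/min × 12.27273 kg = 5.277273 mcg/min
5.277273 mcg/min × 60 min/hr = 316.6364 mcg/hr
Rate = 316.6364 mcg/hr ÷ 14.28571 mcg/mL = 22.16455 mL/hr
Time remaining = 100.2082 mL ÷ 22.16455 mL/hr = 4.521102 hr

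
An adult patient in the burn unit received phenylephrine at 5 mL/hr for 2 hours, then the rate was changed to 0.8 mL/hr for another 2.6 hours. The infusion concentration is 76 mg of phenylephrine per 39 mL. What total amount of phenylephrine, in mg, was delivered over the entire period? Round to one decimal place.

23.5 mg

Concentration = 76 mg ÷ 39 mL = 1.948718 mg/mL
Stage 1: 5 mL/hr × 2 hr = 10 mL → 10 mL × 1.948718 mg/mL = 19.48718 mg
Stage 2: 0.8 mL/hr × 2.6 hr = 2.08 mL → 2.08 mL × 1.948718 mg/mL = 4.053333 mg
Total = 19.48718 + 4.053333 = 23.54051 mg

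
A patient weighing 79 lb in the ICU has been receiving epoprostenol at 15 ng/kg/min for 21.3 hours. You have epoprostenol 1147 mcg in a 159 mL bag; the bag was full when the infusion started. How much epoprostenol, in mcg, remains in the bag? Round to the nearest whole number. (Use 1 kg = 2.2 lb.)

459 mcg

Weight = 79 lb ÷ 2.2 lb/kg = 35.90909 kg
Dose = 15 ng/kg/min × 35.90909 kg = 538.6364 ng/min
538.6364 ng/min × 60 min/hr = 32318.18 ng/hr
Concentration = 1147 mcg ÷ 159 mL = 7.213836 mcg/mL = 7213.836 ng/mL
Rate = 32318.18 ng/hr ÷ 7213.836 ng/mL = 4.480027 mL/hr
Volume infused = 4.480027 mL/hr × 21.3 hr = 95.42457 mL
Volume remaining = 159 − 95.42457 = 63.57543 mL
Drug remaining = 63.57543 mL × 7213.836 ng/mL = 458622.7 ng = 458.6227 mcg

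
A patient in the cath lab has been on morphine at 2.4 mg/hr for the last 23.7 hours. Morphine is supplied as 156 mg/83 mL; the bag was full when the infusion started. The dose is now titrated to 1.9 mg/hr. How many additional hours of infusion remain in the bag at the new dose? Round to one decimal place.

Initial rate:
Concentration = 156 mg ÷ 83 mL = 1.879518 mg/mL
Rate = 2.4 mg/hr ÷ 1.879518 mg/mL = 1.276923 mL/hr
Volume infused so far = 1.276923 mL/hr × 23.7 hr = 30.26308 mL
Volume remaining = 83 − 30.26308 = 52.73692 mL
New rate:
Rate = 1.9 mg/hr ÷ 1.879518 mg/mL = 1.010897 mL/hr
Time remaining = 52.73692 mL ÷ 1.010897 mL/hr = 52.16842 hr

52.2 hours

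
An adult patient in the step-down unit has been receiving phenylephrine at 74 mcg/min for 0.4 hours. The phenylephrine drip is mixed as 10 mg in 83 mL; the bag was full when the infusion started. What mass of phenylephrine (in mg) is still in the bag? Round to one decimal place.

74 mcg/min × 60 min/hr = 4440 mcg/hr
Concentration = 10 mg ÷ 83 mL = 0.1204819 mg/mL = 120.4819 mcg/mL
Rate = 4440 mcg/hr ÷ 120.4819 mcg/mL = 36.852 mL/hr
Volume infused = 36.852 mL/hr × 0.4 hr = 14.7408 mL
Volume remaining = 83 − 14.7408 = 68.2592 mL
Drug remaining = 68.2592 mL × 120.4819 mcg/mL = 8224 mcg = 8.224 mg

8.2 mg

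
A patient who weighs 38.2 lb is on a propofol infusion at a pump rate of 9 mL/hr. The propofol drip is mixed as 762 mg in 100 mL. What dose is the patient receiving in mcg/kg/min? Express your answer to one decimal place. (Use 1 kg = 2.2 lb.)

65.8 mcg/kg/min

Weight = 38.2 lb ÷ 2.2 lb/kg = 17.36364 kg
Concentration = 762 mg ÷ 100 mL = 7.62 mg/mL = 7620 mcg/mL
Drug rate = 9 mL/hr × 7620 mcg/mL = 68580 mcg/hr
68580 mcg/hr ÷ 60 min/hr = 1143 mcg/min
1143 mcg/min ÷ 17.36364 kg = 65.82723 mcg/kg/min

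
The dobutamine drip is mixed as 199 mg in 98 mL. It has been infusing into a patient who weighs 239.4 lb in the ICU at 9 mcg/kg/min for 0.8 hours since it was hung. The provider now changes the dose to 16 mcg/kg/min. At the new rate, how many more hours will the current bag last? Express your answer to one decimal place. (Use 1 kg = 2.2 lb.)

1.5 hours

Initial rate:
Weight = 239.4 lb ÷ 2.2 lb/kg = 108.8182 kg
Dose = 9 mcg/kg/min × 108.8182 kg = 979.3636 mcg/min
979.3636 mcg/min × 60 min/hr = 58761.82 mcg/hr
Concentration = 199 mg ÷ 98 mL = 2.030612 mg/mL = 2030.612 mcg/mL
Rate = 58761.82 mcg/hr ÷ 2030.612 mcg/mL = 28.93798 mL/hr
Volume infused so far = 28.93798 mL/hr × 0.8 hr = 23.15038 mL
Volume remaining = 98 − 23.15038 = 74.84962 mL
New rate:
Dose = 16 mcg/kg/min × 108.8182 kg = 1741.091 mcg/min
1741.091 mcg/min × 60 min/hr = 104465.5 mcg/hr
Rate = 104465.5 mcg/hr ÷ 2030.612 mcg/mL = 51.4453 mL/hr
Time remaining = 74.84962 mL ÷ 51.4453 mL/hr = 1.454936 hr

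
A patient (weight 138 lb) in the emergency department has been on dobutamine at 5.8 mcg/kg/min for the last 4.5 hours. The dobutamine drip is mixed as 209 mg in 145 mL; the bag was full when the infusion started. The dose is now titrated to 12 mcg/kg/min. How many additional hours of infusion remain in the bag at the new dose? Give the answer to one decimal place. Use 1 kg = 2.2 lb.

2.5 hours

Initial rate:
Weight = 138 lb ÷ 2.2 lb/kg = 62.72727 kg
Dose = 5.8 mcg/kg/min × 62.72727 kg = 363.8182 mcg/min
363.8182 mcg/min × 60 min/hr = 21829.09 mcg/hr
Concentration = 209 mg ÷ 145 mL = 1.441379 mg/mL = 1441.379 mcg/mL
Rate = 21829.09 mcg/hr ÷ 1441.379 mcg/mL = 15.14458 mL/hr
Volume infused so far = 15.14458 mL/hr × 4.5 hr = 68.15063 mL
Volume remaining = 145 − 68.15063 = 76.84937 mL
New rate:
Dose = 12 mcg/kg/min × 62.72727 kg = 752.7273 mcg/min
752.7273 mcg/min × 60 min/hr = 45163.64 mcg/hr
Rate = 45163.64 mcg/hr ÷ 1441.379 mcg/mL = 31.33362 mL/hr
Time remaining = 76.84937 mL ÷ 31.33362 mL/hr = 2.452617 hr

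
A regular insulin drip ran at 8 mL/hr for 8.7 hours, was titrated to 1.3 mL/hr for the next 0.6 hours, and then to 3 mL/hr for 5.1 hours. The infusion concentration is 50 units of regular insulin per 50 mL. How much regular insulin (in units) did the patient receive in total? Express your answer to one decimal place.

85.7 units

Concentration = 50 units ÷ 50 mL = 1 units/mL
Stage 1: 8 mL/hr × 8.7 hr = 69.6 mL → 69.6 mL × 1 units/mL = 69.6 units
Stage 2: 1.3 mL/hr × 0.6 hr = 0.78 mL → 0.78 mL × 1 units/mL = 0.78 units
Stage 3: 3 mL/hr × 5.1 hr = 15.3 mL → 15.3 mL × 1 units/mL = 15.3 units
Total = 69.6 + 0.78 + 15.3 = 85.68 units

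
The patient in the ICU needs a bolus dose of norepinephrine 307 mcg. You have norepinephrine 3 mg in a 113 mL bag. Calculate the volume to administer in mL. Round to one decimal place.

Concentration = 3 mg ÷ 113 mL = 0.02654867 mg/mL = 26.54867 mcg/mL
Volume = 307 mcg ÷ 26.54867 mcg/mL = 11.56367 mL

11.6 mL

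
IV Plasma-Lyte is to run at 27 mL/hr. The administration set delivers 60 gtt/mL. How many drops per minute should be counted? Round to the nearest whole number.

27 gtt/min

27 mL/hr ÷ 60 min/hr = 0.45 mL/min
0.45 mL/min × 60 gtt/mL = 27 gtt/min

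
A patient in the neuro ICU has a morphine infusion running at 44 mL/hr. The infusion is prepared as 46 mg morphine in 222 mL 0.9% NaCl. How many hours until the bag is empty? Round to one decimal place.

5.0 hours

Duration = 222 mL ÷ 44 mL/hr = 5.045455 hr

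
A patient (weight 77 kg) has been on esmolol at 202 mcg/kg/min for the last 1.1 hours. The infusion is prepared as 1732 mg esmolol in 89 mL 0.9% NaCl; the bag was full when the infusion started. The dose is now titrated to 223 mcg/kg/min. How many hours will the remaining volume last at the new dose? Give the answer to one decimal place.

Initial rate:
Dose = 202 mcg/kg/min × 77 kg = 15554 mcg/min
15554 mcg/min × 60 min/hr = 933240 mcg/hr
Concentration = 1732 mg ÷ 89 mL = 19.46067 mg/mL = 19460.67 mcg/mL
Rate = 933240 mcg/hr ÷ 19460.67 mcg/mL = 47.95517 mL/hr
Volume infused so far = 47.95517 mL/hr × 1.1 hr = 52.75069 mL
Volume remaining = 89 − 52.75069 = 36.24931 mL
New rate:
Dose = 223 mcg/kg/min × 77 kg = 17171 mcg/min
17171 mcg/min × 60 min/hr = 1030260 mcg/hr
Rate = 1030260 mcg/hr ÷ 19460.67 mcg/mL = 52.94061 mL/hr
Time remaining = 36.24931 mL ÷ 52.94061 mL/hr = 0.6847165 hr

0.7 hours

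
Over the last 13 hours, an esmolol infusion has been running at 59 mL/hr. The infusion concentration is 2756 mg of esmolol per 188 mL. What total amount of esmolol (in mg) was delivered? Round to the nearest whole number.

Concentration = 2756 mg ÷ 188 mL = 14.65957 mg/mL = 14659.57 mcg/mL
Drug rate = 59 mL/hr × 14659.57 mcg/mL = 864914.9 mcg/hr
Total = 864914.9 mcg/hr × 13 hr = 11243894 mcg = 11243.89 mg

11244 mg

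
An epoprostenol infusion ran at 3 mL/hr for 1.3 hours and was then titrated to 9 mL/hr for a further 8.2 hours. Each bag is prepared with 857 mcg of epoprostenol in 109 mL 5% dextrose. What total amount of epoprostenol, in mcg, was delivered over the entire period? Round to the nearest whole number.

611 mcg

Concentration = 857 mcg ÷ 109 mL = 7.862385 mcg/mL
Stage 1: 3 mL/hr × 1.3 hr = 3.9 mL → 3.9 mL × 7.862385 mcg/mL = 30.6633 mcg
Stage 2: 9 mL/hr × 8.2 hr = 73.8 mL → 73.8 mL × 7.862385 mcg/mL = 580.244 mcg
Total = 30.6633 + 580.244 = 610.9073 mcg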